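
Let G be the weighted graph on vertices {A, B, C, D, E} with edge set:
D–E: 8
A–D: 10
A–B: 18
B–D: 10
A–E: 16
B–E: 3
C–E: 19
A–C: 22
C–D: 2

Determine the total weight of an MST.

23

Prim, starting at B.
Step 1: frontier [B–E 3, B–D 10, A–B 18] → take B–E (3); add E.
Step 2: frontier [B–D 10, A–B 18, D–E 8, A–E 16, C–E 19] → take D–E (8); add D.
Step 3: frontier [A–B 18, C–D 2, A–D 10, A–E 16, C–E 19] → take C–D (2); add C.
Step 4: frontier [A–B 18, A–C 22, A–D 10, A–E 16] → take A–D (10); add A.
MST edges: B–E, D–E, C–D, A–D; total weight 3+8+2+10 = 23.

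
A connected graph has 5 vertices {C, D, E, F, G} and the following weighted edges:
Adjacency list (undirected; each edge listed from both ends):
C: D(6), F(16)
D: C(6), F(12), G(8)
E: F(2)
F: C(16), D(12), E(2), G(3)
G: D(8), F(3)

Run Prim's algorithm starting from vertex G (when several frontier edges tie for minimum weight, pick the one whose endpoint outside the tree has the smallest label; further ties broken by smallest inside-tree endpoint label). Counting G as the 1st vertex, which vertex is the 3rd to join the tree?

E

Prim, starting at G.
Step 1: cheapest edge leaving the tree is F G (3); add F.
Step 2: cheapest edge leaving the tree is E F (2); add E.
Step 3: cheapest edge leaving the tree is D G (8); add D.
Step 4: cheapest edge leaving the tree is C D (6); add C.
Vertex order: G, F, E, D, C. The 3rd vertex is E.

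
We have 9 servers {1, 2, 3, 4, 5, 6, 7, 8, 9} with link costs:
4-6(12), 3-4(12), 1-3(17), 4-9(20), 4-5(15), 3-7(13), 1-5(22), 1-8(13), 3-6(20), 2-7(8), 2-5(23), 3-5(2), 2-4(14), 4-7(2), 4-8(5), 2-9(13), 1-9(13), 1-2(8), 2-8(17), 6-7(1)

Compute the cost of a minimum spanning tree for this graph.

51

Kruskal: consider edges lightest-first.
6-7 (1): add — endpoints in different components.
3-5 (2): add — endpoints in different components.
4-7 (2): add — endpoints in different components.
4-8 (5): add — endpoints in different components.
1-2 (8): add — endpoints in different components.
2-7 (8): add — endpoints in different components.
3-4 (12): add — endpoints in different components.
4-6 (12): skip — 4 and 6 already connected.
1-8 (13): skip — 1 and 8 already connected.
1-9 (13): add — endpoints in different components.
MST edges: 6-7, 3-5, 4-7, 4-8, 1-2, 2-7, 3-4, 1-9; total weight 1+2+2+5+8+8+12+13 = 51.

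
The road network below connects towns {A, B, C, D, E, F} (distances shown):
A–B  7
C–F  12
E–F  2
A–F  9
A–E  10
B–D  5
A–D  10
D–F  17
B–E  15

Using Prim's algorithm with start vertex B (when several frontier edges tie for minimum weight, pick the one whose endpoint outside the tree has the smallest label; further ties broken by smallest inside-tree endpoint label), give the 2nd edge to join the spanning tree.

Prim, starting at B.
Step 1: frontier [B–D 5, A–B 7, B–E 15] → take B–D (5); add D.
Step 2: frontier [A–B 7, B–E 15, A–D 10, D–F 17] → take A–B (7); add A.
Step 3: frontier [A–F 9, A–E 10, B–E 15, D–F 17] → take A–F (9); add F.
Step 4: frontier [A–E 10, B–E 15, E–F 2, C–F 12] → take E–F (2); add E.
Step 5: frontier [C–F 12] → take C–F (12); add C.
The 2nd edge added is A–B.

A-B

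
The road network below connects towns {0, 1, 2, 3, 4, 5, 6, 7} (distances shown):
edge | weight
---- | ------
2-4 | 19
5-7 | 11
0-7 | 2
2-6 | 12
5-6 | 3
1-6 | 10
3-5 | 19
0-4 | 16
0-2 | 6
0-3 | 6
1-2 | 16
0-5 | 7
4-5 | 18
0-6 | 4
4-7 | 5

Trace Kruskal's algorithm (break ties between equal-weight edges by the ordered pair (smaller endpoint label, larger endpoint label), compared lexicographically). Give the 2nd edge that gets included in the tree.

5-6

Kruskal's algorithm — process edges by increasing weight (ties by edge label):
0-7 (2): add — endpoints in different components.
5-6 (3): add — endpoints in different components.
0-6 (4): add — endpoints in different components.
4-7 (5): add — endpoints in different components.
0-2 (6): add — endpoints in different components.
0-3 (6): add — endpoints in different components.
0-5 (7): skip — 0 and 5 already connected.
1-6 (10): add — endpoints in different components.
The 2nd edge added is 5-6.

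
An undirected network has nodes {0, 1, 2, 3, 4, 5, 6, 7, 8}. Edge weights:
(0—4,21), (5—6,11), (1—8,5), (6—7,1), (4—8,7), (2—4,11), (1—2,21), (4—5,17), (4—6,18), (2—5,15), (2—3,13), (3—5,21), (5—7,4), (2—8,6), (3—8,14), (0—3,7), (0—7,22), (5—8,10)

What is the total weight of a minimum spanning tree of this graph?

Kruskal's algorithm — process edges by increasing weight (ties by edge label):
6—7 (1): add — endpoints in different components.
5—7 (4): add — endpoints in different components.
1—8 (5): add — endpoints in different components.
2—8 (6): add — endpoints in different components.
0—3 (7): add — endpoints in different components.
4—8 (7): add — endpoints in different components.
5—8 (10): add — endpoints in different components.
2—4 (11): skip — 2 and 4 already connected.
5—6 (11): skip — 5 and 6 already connected.
2—3 (13): add — endpoints in different components.
MST edges: 6—7, 5—7, 1—8, 2—8, 0—3, 4—8, 5—8, 2—3; total weight 1+4+5+6+7+7+10+13 = 53.

53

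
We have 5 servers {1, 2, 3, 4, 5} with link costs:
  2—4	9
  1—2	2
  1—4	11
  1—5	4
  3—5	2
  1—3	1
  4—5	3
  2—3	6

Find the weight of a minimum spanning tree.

Kruskal's algorithm — process edges by increasing weight (ties by edge label):
1—3 (1): add. Components now {1,3} {2} {4} {5}
1—2 (2): add. Components now {1,2,3} {4} {5}
3—5 (2): add. Components now {1,2,3,5} {4}
4—5 (3): add. Components now {1,2,3,4,5}
MST edges: 1—3, 1—2, 3—5, 4—5; total weight 1+2+2+3 = 8.

8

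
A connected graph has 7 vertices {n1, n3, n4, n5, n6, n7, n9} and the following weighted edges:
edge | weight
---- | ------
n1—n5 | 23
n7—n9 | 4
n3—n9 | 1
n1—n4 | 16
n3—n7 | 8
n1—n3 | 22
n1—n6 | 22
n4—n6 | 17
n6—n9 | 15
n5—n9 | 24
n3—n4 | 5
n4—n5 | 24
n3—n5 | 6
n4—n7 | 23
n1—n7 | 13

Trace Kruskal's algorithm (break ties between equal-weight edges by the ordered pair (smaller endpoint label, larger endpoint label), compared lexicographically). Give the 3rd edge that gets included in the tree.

Sort edges by weight, then run Kruskal:
n3—n9 (1): add — endpoints in different components.
n7—n9 (4): add — endpoints in different components.
n3—n4 (5): add — endpoints in different components.
n3—n5 (6): add — endpoints in different components.
n3—n7 (8): skip — n3 and n7 already connected.
n1—n7 (13): add — endpoints in different components.
n6—n9 (15): add — endpoints in different components.
The 3rd edge added is n3—n4.

n3-n4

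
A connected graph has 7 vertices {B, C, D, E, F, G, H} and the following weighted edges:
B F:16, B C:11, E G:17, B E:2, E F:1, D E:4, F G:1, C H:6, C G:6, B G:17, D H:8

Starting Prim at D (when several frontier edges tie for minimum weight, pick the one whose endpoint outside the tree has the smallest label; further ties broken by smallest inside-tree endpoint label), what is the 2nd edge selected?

Grow the tree from D using Prim:
Step 1: cheapest edge leaving the tree is D E (4); add E.
Step 2: cheapest edge leaving the tree is E F (1); add F.
Step 3: cheapest edge leaving the tree is F G (1); add G.
Step 4: cheapest edge leaving the tree is B E (2); add B.
Step 5: cheapest edge leaving the tree is C G (6); add C.
Step 6: cheapest edge leaving the tree is C H (6); add H.
The 2nd edge added is E F.

E-F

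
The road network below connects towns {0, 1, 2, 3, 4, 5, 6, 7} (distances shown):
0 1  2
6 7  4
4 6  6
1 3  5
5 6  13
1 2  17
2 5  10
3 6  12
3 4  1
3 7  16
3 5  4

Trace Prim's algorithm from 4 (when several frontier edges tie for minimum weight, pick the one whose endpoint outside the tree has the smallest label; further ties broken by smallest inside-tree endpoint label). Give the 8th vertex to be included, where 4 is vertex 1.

Prim, starting at 4.
Step 1: frontier [3 4 1, 4 6 6] → take 3 4 (1); add 3.
Step 2: frontier [3 5 4, 1 3 5, 3 6 12, 3 7 16, 4 6 6] → take 3 5 (4); add 5.
Step 3: frontier [1 3 5, 3 6 12, 3 7 16, 4 6 6, 2 5 10, 5 6 13] → take 1 3 (5); add 1.
Step 4: frontier [0 1 2, 1 2 17, 3 6 12, 3 7 16, 4 6 6, 2 5 10, 5 6 13] → take 0 1 (2); add 0.
Step 5: frontier [1 2 17, 3 6 12, 3 7 16, 4 6 6, 2 5 10, 5 6 13] → take 4 6 (6); add 6.
Step 6: frontier [1 2 17, 3 7 16, 2 5 10, 6 7 4] → take 6 7 (4); add 7.
Step 7: frontier [1 2 17, 2 5 10] → take 2 5 (10); add 2.
Vertex order: 4, 3, 5, 1, 0, 6, 7, 2. The 8th vertex is 2.

2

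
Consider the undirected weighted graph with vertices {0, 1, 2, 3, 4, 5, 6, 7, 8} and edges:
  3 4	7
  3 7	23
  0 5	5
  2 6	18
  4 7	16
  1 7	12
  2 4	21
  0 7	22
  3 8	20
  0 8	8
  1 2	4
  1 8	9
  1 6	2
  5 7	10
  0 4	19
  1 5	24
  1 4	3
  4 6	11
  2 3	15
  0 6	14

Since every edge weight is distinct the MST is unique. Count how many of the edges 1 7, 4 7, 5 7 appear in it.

1

Kruskal's algorithm — process edges by increasing weight (ties by edge label):
1 6 (2): add — endpoints in different components.
1 4 (3): add — endpoints in different components.
1 2 (4): add — endpoints in different components.
0 5 (5): add — endpoints in different components.
3 4 (7): add — endpoints in different components.
0 8 (8): add — endpoints in different components.
1 8 (9): add — endpoints in different components.
5 7 (10): add — endpoints in different components.
MST edge set: {1 6, 1 4, 1 2, 0 5, 3 4, 0 8, 1 8, 5 7}.
Of the listed edges, {5 7} are in the MST → 1.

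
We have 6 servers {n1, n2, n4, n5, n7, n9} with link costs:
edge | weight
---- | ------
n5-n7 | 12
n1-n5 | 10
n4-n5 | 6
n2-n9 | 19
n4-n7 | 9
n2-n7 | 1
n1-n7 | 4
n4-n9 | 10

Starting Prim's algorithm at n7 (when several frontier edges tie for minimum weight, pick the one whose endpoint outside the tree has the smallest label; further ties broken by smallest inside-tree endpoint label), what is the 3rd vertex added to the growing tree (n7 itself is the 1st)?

Prim's algorithm from n7:
Step 1: frontier [n2-n7 1, n1-n7 4, n4-n7 9, n5-n7 12] → take n2-n7 (1); add n2.
Step 2: frontier [n2-n9 19, n1-n7 4, n4-n7 9, n5-n7 12] → take n1-n7 (4); add n1.
Step 3: frontier [n1-n5 10, n2-n9 19, n4-n7 9, n5-n7 12] → take n4-n7 (9); add n4.
Step 4: frontier [n1-n5 10, n2-n9 19, n4-n5 6, n4-n9 10, n5-n7 12] → take n4-n5 (6); add n5.
Step 5: frontier [n2-n9 19, n4-n9 10] → take n4-n9 (10); add n9.
Vertex order: n7, n2, n1, n4, n5, n9. The 3rd vertex is n1.

n1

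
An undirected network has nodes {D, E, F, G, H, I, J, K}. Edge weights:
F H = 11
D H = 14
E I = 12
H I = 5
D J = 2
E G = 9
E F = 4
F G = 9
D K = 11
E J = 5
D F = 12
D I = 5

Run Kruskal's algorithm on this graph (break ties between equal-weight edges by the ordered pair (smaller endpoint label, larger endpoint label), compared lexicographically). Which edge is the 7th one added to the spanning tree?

D-K

Sort edges by weight, then run Kruskal:
D J (2): add — endpoints in different components.
E F (4): add — endpoints in different components.
D I (5): add — endpoints in different components.
E J (5): add — endpoints in different components.
H I (5): add — endpoints in different components.
E G (9): add — endpoints in different components.
F G (9): skip — F and G already connected.
D K (11): add — endpoints in different components.
The 7th edge added is D K.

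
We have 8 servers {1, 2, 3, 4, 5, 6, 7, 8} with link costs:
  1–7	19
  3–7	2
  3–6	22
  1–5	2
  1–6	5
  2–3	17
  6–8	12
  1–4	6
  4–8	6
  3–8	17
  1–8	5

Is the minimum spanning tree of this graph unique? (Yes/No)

No

Kruskal: consider edges lightest-first.
1–5 (2): add — endpoints in different components.
3–7 (2): add — endpoints in different components.
1–6 (5): add — endpoints in different components.
1–8 (5): add — endpoints in different components.
1–4 (6): add — endpoints in different components.
4–8 (6): skip — 4 and 8 already connected.
6–8 (12): skip — 6 and 8 already connected.
2–3 (17): add — endpoints in different components.
3–8 (17): add — endpoints in different components.
Non-tree edge 4–8 has weight 6, equal to the heaviest edge on its tree cycle — swapping gives another MST of the same weight. Not unique.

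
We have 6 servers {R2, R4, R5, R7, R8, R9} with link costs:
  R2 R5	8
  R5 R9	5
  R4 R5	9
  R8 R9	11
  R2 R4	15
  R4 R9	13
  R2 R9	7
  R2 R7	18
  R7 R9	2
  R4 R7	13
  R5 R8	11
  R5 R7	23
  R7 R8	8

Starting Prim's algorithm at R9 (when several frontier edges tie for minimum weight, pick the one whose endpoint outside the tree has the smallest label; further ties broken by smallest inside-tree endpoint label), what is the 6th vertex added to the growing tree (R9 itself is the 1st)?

Prim, starting at R9.
Step 1: cheapest edge leaving the tree is R7 R9 (2); add R7.
Step 2: cheapest edge leaving the tree is R5 R9 (5); add R5.
Step 3: cheapest edge leaving the tree is R2 R9 (7); add R2.
Step 4: cheapest edge leaving the tree is R7 R8 (8); add R8.
Step 5: cheapest edge leaving the tree is R4 R5 (9); add R4.
Vertex order: R9, R7, R5, R2, R8, R4. The 6th vertex is R4.

R4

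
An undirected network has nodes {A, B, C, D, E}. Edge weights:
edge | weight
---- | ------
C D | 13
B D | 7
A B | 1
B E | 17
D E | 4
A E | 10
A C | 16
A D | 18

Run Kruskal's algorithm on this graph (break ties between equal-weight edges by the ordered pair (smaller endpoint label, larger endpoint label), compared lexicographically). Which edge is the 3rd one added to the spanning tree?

B-D

Kruskal: consider edges lightest-first.
A B (1): add — endpoints in different components.
D E (4): add — endpoints in different components.
B D (7): add — endpoints in different components.
A E (10): skip — A and E already connected.
C D (13): add — endpoints in different components.
The 3rd edge added is B D.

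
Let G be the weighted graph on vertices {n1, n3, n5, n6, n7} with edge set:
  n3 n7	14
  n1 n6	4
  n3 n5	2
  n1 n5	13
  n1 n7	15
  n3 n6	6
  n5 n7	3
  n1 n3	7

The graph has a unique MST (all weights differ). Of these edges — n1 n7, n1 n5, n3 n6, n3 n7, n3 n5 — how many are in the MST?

Kruskal's algorithm — process edges by increasing weight (ties by edge label):
n3 n5 (2): add — endpoints in different components.
n5 n7 (3): add — endpoints in different components.
n1 n6 (4): add — endpoints in different components.
n3 n6 (6): add — endpoints in different components.
MST edge set: {n3 n5, n5 n7, n1 n6, n3 n6}.
Of the listed edges, {n3 n6, n3 n5} are in the MST → 2.

2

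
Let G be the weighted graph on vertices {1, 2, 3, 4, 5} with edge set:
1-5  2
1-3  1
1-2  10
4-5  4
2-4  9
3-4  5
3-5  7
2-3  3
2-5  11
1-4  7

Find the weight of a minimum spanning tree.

Kruskal's algorithm — process edges by increasing weight (ties by edge label):
1-3 (1): add — endpoints in different components.
1-5 (2): add — endpoints in different components.
2-3 (3): add — endpoints in different components.
4-5 (4): add — endpoints in different components.
MST edges: 1-3, 1-5, 2-3, 4-5; total weight 1+2+3+4 = 10.

10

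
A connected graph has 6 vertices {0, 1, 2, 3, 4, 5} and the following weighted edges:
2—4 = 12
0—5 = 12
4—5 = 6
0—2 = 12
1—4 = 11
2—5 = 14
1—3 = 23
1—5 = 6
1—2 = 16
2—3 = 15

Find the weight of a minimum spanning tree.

Grow the tree from 5 using Prim:
Step 1: cheapest edge leaving the tree is 1—5 (6); add 1.
Step 2: cheapest edge leaving the tree is 4—5 (6); add 4.
Step 3: cheapest edge leaving the tree is 0—5 (12); add 0.
Step 4: cheapest edge leaving the tree is 0—2 (12); add 2.
Step 5: cheapest edge leaving the tree is 2—3 (15); add 3.
MST edges: 1—5, 4—5, 0—5, 0—2, 2—3; total weight 6+6+12+12+15 = 51.

51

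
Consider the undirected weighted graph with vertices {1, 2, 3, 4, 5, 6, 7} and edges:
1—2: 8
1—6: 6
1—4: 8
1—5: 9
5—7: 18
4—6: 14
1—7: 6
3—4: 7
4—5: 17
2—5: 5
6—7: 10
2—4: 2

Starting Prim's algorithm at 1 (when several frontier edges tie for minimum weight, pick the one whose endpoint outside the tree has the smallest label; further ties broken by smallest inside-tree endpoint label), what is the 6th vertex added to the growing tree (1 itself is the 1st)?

5

Prim's algorithm from 1:
Step 1: frontier [1—6 6, 1—7 6, 1—2 8, 1—4 8, 1—5 9] → take 1—6 (6); add 6.
Step 2: frontier [1—7 6, 1—2 8, 1—4 8, 1—5 9, 6—7 10, 4—6 14] → take 1—7 (6); add 7.
Step 3: frontier [1—2 8, 1—4 8, 1—5 9, 4—6 14, 5—7 18] → take 1—2 (8); add 2.
Step 4: frontier [1—4 8, 1—5 9, 2—4 2, 2—5 5, 4—6 14, 5—7 18] → take 2—4 (2); add 4.
Step 5: frontier [1—5 9, 2—5 5, 3—4 7, 4—5 17, 5—7 18] → take 2—5 (5); add 5.
Step 6: frontier [3—4 7] → take 3—4 (7); add 3.
Vertex order: 1, 6, 7, 2, 4, 5, 3. The 6th vertex is 5.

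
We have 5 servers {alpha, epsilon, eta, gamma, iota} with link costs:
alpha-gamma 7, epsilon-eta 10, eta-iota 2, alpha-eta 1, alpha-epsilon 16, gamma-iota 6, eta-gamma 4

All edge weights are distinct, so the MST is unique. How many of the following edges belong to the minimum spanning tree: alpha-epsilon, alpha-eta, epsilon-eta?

2

Kruskal: consider edges lightest-first.
alpha-eta (1): add — endpoints in different components.
eta-iota (2): add — endpoints in different components.
eta-gamma (4): add — endpoints in different components.
gamma-iota (6): skip — gamma and iota already connected.
alpha-gamma (7): skip — gamma and alpha already connected.
epsilon-eta (10): add — endpoints in different components.
MST edge set: {alpha-eta, eta-iota, eta-gamma, epsilon-eta}.
Of the listed edges, {alpha-eta, epsilon-eta} are in the MST → 2.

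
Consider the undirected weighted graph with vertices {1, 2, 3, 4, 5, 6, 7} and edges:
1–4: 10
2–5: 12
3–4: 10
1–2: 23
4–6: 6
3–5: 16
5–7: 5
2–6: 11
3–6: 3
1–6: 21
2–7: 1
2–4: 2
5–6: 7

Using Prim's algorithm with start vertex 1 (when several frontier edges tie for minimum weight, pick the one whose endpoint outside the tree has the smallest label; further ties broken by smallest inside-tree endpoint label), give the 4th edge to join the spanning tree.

Prim, starting at 1.
Step 1: cheapest edge leaving the tree is 1–4 (10); add 4.
Step 2: cheapest edge leaving the tree is 2–4 (2); add 2.
Step 3: cheapest edge leaving the tree is 2–7 (1); add 7.
Step 4: cheapest edge leaving the tree is 5–7 (5); add 5.
Step 5: cheapest edge leaving the tree is 4–6 (6); add 6.
Step 6: cheapest edge leaving the tree is 3–6 (3); add 3.
The 4th edge added is 5–7.

5-7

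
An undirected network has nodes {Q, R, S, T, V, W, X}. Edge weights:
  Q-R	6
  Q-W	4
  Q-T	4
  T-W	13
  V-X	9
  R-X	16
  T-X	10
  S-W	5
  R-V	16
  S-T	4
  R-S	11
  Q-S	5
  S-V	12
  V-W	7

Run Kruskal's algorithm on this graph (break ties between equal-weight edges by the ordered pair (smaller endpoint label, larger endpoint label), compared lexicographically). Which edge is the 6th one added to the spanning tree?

Kruskal: consider edges lightest-first.
Q-T (4): add — endpoints in different components.
Q-W (4): add — endpoints in different components.
S-T (4): add — endpoints in different components.
Q-S (5): skip — Q and S already connected.
S-W (5): skip — W and S already connected.
Q-R (6): add — endpoints in different components.
V-W (7): add — endpoints in different components.
V-X (9): add — endpoints in different components.
The 6th edge added is V-X.

V-X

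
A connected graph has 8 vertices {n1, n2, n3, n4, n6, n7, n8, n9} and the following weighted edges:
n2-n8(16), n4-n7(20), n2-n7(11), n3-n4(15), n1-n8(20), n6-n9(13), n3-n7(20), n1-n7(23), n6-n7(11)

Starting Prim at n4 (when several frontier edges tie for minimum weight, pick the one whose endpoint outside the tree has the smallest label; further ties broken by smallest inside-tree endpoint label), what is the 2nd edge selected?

n3-n7

Prim's algorithm from n4:
Step 1: frontier [n3-n4 15, n4-n7 20] → take n3-n4 (15); add n3.
Step 2: frontier [n3-n7 20, n4-n7 20] → take n3-n7 (20); add n7.
Step 3: frontier [n2-n7 11, n6-n7 11, n1-n7 23] → take n2-n7 (11); add n2.
Step 4: frontier [n2-n8 16, n6-n7 11, n1-n7 23] → take n6-n7 (11); add n6.
Step 5: frontier [n2-n8 16, n6-n9 13, n1-n7 23] → take n6-n9 (13); add n9.
Step 6: frontier [n2-n8 16, n1-n7 23] → take n2-n8 (16); add n8.
Step 7: frontier [n1-n7 23, n1-n8 20] → take n1-n8 (20); add n1.
The 2nd edge added is n3-n7.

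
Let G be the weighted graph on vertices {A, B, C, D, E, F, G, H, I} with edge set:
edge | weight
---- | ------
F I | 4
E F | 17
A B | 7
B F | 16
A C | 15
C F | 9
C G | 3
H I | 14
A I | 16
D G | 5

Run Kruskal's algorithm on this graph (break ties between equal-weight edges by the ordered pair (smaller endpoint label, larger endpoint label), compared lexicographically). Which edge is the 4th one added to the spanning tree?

Kruskal's algorithm — process edges by increasing weight (ties by edge label):
C G (3): add — endpoints in different components.
F I (4): add — endpoints in different components.
D G (5): add — endpoints in different components.
A B (7): add — endpoints in different components.
C F (9): add — endpoints in different components.
H I (14): add — endpoints in different components.
A C (15): add — endpoints in different components.
A I (16): skip — A and I already connected.
B F (16): skip — B and F already connected.
E F (17): add — endpoints in different components.
The 4th edge added is A B.

A-B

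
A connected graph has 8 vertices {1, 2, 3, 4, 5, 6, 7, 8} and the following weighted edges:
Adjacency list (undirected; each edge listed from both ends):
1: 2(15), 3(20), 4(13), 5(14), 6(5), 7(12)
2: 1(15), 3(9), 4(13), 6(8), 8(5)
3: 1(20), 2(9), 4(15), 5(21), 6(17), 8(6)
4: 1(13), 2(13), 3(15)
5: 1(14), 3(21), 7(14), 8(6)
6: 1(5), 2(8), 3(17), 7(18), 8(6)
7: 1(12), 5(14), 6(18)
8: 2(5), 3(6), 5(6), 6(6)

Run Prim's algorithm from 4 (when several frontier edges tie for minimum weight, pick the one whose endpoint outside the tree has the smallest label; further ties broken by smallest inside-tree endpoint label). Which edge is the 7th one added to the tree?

Prim's algorithm from 4:
Step 1: cheapest edge leaving the tree is 1—4 (13); add 1.
Step 2: cheapest edge leaving the tree is 1—6 (5); add 6.
Step 3: cheapest edge leaving the tree is 6—8 (6); add 8.
Step 4: cheapest edge leaving the tree is 2—8 (5); add 2.
Step 5: cheapest edge leaving the tree is 3—8 (6); add 3.
Step 6: cheapest edge leaving the tree is 5—8 (6); add 5.
Step 7: cheapest edge leaving the tree is 1—7 (12); add 7.
The 7th edge added is 1—7.

1-7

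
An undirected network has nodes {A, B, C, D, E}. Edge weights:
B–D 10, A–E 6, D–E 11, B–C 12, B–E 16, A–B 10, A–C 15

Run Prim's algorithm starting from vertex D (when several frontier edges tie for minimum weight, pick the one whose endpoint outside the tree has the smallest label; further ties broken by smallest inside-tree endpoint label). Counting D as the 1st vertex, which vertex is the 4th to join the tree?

Prim, starting at D.
Step 1: cheapest edge leaving the tree is B–D (10); add B.
Step 2: cheapest edge leaving the tree is A–B (10); add A.
Step 3: cheapest edge leaving the tree is A–E (6); add E.
Step 4: cheapest edge leaving the tree is B–C (12); add C.
Vertex order: D, B, A, E, C. The 4th vertex is E.

E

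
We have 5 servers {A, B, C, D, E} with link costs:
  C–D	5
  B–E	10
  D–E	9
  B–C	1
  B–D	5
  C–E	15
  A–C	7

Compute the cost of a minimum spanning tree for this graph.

Prim, starting at E.
Step 1: frontier [D–E 9, B–E 10, C–E 15] → take D–E (9); add D.
Step 2: frontier [B–D 5, C–D 5, B–E 10, C–E 15] → take B–D (5); add B.
Step 3: frontier [B–C 1, C–D 5, C–E 15] → take B–C (1); add C.
Step 4: frontier [A–C 7] → take A–C (7); add A.
MST edges: D–E, B–D, B–C, A–C; total weight 9+5+1+7 = 22.

22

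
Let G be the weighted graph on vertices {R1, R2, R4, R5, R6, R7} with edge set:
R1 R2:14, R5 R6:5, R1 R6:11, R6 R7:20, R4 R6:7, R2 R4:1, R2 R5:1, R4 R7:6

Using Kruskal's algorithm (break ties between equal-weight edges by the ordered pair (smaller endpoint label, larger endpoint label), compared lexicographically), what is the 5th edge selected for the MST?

Sort edges by weight, then run Kruskal:
R2 R4 (1): add — endpoints in different components.
R2 R5 (1): add — endpoints in different components.
R5 R6 (5): add — endpoints in different components.
R4 R7 (6): add — endpoints in different components.
R4 R6 (7): skip — R6 and R4 already connected.
R1 R6 (11): add — endpoints in different components.
The 5th edge added is R1 R6.

R1-R6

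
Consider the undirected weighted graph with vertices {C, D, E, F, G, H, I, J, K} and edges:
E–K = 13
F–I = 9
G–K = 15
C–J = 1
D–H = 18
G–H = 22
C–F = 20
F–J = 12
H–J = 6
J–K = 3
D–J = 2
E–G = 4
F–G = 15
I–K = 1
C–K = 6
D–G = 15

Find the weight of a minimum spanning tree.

Kruskal: consider edges lightest-first.
C–J (1): add — endpoints in different components.
I–K (1): add — endpoints in different components.
D–J (2): add — endpoints in different components.
J–K (3): add — endpoints in different components.
E–G (4): add — endpoints in different components.
C–K (6): skip — C and K already connected.
H–J (6): add — endpoints in different components.
F–I (9): add — endpoints in different components.
F–J (12): skip — F and J already connected.
E–K (13): add — endpoints in different components.
MST edges: C–J, I–K, D–J, J–K, E–G, H–J, F–I, E–K; total weight 1+1+2+3+4+6+9+13 = 39.

39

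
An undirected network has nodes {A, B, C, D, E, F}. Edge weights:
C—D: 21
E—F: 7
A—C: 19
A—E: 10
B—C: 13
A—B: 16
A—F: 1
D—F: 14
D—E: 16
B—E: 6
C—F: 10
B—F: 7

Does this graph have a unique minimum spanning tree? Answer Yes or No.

Sort edges by weight, then run Kruskal:
A—F (1): add. Components now {A,F} {B} {C} {D} {E}
B—E (6): add. Components now {A,F} {B,E} {C} {D}
B—F (7): add. Components now {A,B,E,F} {C} {D}
E—F (7): skip — E and F already connected.
A—E (10): skip — A and E already connected.
C—F (10): add. Components now {A,B,C,E,F} {D}
B—C (13): skip — B and C already connected.
D—F (14): add. Components now {A,B,C,D,E,F}
Non-tree edge E—F has weight 7, equal to the heaviest edge on its tree cycle — swapping gives another MST of the same weight. Not unique.

No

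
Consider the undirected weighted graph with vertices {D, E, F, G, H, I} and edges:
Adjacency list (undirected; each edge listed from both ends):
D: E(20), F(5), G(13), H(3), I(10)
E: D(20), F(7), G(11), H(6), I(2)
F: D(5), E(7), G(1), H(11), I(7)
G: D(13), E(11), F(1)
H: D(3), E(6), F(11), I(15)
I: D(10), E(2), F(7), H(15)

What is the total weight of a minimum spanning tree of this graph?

17

Sort edges by weight, then run Kruskal:
F G (1): add — endpoints in different components.
E I (2): add — endpoints in different components.
D H (3): add — endpoints in different components.
D F (5): add — endpoints in different components.
E H (6): add — endpoints in different components.
MST edges: F G, E I, D H, D F, E H; total weight 1+2+3+5+6 = 17.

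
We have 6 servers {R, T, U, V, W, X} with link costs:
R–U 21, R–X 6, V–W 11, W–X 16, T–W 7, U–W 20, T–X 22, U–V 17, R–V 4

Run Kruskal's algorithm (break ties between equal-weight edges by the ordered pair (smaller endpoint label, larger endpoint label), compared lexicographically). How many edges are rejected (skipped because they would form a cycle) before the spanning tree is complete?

Kruskal's algorithm — process edges by increasing weight (ties by edge label):
R–V (4): add. Components now {R,V} {U} {W} {T} {X}
R–X (6): add. Components now {R,V,X} {U} {W} {T}
T–W (7): add. Components now {R,V,X} {U} {T,W}
V–W (11): add. Components now {R,T,V,W,X} {U}
W–X (16): skip — W and X already connected.
U–V (17): add. Components now {R,T,U,V,W,X}
Edges rejected before the tree was complete: 1.

1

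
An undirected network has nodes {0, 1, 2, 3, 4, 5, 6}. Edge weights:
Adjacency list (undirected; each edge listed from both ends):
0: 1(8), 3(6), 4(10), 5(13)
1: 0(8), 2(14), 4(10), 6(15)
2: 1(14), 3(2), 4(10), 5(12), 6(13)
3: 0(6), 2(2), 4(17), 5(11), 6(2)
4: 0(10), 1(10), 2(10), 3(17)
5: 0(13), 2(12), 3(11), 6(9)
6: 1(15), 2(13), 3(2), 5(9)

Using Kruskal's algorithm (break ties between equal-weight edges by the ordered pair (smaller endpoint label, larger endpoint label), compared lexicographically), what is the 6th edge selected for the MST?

Sort edges by weight, then run Kruskal:
2—3 (2): add — endpoints in different components.
3—6 (2): add — endpoints in different components.
0—3 (6): add — endpoints in different components.
0—1 (8): add — endpoints in different components.
5—6 (9): add — endpoints in different components.
0—4 (10): add — endpoints in different components.
The 6th edge added is 0—4.

0-4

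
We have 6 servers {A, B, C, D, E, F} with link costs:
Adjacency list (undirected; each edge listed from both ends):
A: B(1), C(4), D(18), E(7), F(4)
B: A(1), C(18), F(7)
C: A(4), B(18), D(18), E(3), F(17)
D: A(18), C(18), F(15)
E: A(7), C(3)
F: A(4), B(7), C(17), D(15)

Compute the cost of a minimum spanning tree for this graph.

Grow the tree from B using Prim:
Step 1: frontier [A—B 1, B—F 7, B—C 18] → take A—B (1); add A.
Step 2: frontier [A—C 4, A—F 4, A—E 7, A—D 18, B—F 7, B—C 18] → take A—C (4); add C.
Step 3: frontier [A—F 4, A—E 7, A—D 18, B—F 7, C—E 3, C—F 17, C—D 18] → take C—E (3); add E.
Step 4: frontier [A—F 4, A—D 18, B—F 7, C—F 17, C—D 18] → take A—F (4); add F.
Step 5: frontier [A—D 18, C—D 18, D—F 15] → take D—F (15); add D.
MST edges: A—B, A—C, C—E, A—F, D—F; total weight 1+4+3+4+15 = 27.

27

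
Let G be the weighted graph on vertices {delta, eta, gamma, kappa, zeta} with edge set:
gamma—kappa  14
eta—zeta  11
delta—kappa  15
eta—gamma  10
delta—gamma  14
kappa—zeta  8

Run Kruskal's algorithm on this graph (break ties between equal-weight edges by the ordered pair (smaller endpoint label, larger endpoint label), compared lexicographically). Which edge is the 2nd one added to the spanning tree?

eta-gamma

Kruskal's algorithm — process edges by increasing weight (ties by edge label):
kappa—zeta (8): add — endpoints in different components.
eta—gamma (10): add — endpoints in different components.
eta—zeta (11): add — endpoints in different components.
delta—gamma (14): add — endpoints in different components.
The 2nd edge added is eta—gamma.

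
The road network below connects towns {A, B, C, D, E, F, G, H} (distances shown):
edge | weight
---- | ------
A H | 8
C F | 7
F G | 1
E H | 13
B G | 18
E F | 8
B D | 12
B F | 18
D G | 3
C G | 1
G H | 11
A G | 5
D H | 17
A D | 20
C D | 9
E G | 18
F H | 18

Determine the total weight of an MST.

38

Sort edges by weight, then run Kruskal:
C G (1): add — endpoints in different components.
F G (1): add — endpoints in different components.
D G (3): add — endpoints in different components.
A G (5): add — endpoints in different components.
C F (7): skip — C and F already connected.
A H (8): add — endpoints in different components.
E F (8): add — endpoints in different components.
C D (9): skip — C and D already connected.
G H (11): skip — G and H already connected.
B D (12): add — endpoints in different components.
MST edges: C G, F G, D G, A G, A H, E F, B D; total weight 1+1+3+5+8+8+12 = 38.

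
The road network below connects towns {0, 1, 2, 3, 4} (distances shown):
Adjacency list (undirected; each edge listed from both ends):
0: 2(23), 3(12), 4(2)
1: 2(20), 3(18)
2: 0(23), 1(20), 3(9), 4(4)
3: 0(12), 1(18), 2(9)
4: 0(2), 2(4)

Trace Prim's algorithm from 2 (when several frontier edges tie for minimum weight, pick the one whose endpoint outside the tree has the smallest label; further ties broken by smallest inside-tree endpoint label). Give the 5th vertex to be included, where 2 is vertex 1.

1

Prim, starting at 2.
Step 1: cheapest edge leaving the tree is 2-4 (4); add 4.
Step 2: cheapest edge leaving the tree is 0-4 (2); add 0.
Step 3: cheapest edge leaving the tree is 2-3 (9); add 3.
Step 4: cheapest edge leaving the tree is 1-3 (18); add 1.
Vertex order: 2, 4, 0, 3, 1. The 5th vertex is 1.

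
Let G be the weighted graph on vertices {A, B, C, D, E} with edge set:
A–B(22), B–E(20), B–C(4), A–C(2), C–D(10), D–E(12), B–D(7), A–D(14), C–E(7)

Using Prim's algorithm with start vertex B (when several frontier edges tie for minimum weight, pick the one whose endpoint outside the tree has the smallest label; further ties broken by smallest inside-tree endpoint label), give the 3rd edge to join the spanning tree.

Grow the tree from B using Prim:
Step 1: cheapest edge leaving the tree is B–C (4); add C.
Step 2: cheapest edge leaving the tree is A–C (2); add A.
Step 3: cheapest edge leaving the tree is B–D (7); add D.
Step 4: cheapest edge leaving the tree is C–E (7); add E.
The 3rd edge added is B–D.

B-D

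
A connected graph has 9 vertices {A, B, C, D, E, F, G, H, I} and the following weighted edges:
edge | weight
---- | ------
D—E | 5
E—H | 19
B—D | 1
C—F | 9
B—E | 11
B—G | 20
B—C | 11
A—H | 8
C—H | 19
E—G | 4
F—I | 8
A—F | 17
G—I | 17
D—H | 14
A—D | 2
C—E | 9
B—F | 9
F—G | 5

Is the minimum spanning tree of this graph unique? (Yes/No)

Sort edges by weight, then run Kruskal:
B—D (1): add — endpoints in different components.
A—D (2): add — endpoints in different components.
E—G (4): add — endpoints in different components.
D—E (5): add — endpoints in different components.
F—G (5): add — endpoints in different components.
A—H (8): add — endpoints in different components.
F—I (8): add — endpoints in different components.
B—F (9): skip — B and F already connected.
C—E (9): add — endpoints in different components.
Non-tree edge C—F has weight 9, equal to the heaviest edge on its tree cycle — swapping gives another MST of the same weight. Not unique.

No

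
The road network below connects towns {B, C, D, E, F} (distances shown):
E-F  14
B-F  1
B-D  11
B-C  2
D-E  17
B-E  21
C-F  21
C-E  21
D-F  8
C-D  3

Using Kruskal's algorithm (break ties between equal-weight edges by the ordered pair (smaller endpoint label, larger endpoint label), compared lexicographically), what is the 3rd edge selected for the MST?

C-D

Kruskal: consider edges lightest-first.
B-F (1): add. Components now {B,F} {C} {D} {E}
B-C (2): add. Components now {B,C,F} {D} {E}
C-D (3): add. Components now {B,C,D,F} {E}
D-F (8): skip — D and F already connected.
B-D (11): skip — B and D already connected.
E-F (14): add. Components now {B,C,D,E,F}
The 3rd edge added is C-D.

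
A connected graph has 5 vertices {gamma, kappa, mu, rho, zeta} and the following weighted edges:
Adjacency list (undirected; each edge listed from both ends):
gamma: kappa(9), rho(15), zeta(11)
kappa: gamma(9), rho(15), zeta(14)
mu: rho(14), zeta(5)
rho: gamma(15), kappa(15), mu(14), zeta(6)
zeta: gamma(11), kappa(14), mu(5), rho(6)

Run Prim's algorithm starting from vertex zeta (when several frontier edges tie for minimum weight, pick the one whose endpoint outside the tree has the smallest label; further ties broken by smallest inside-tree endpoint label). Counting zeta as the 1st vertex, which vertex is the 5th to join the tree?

kappa

Grow the tree from zeta using Prim:
Step 1: frontier [mu-zeta 5, rho-zeta 6, gamma-zeta 11, kappa-zeta 14] → take mu-zeta (5); add mu.
Step 2: frontier [mu-rho 14, rho-zeta 6, gamma-zeta 11, kappa-zeta 14] → take rho-zeta (6); add rho.
Step 3: frontier [gamma-rho 15, kappa-rho 15, gamma-zeta 11, kappa-zeta 14] → take gamma-zeta (11); add gamma.
Step 4: frontier [gamma-kappa 9, kappa-rho 15, kappa-zeta 14] → take gamma-kappa (9); add kappa.
Vertex order: zeta, mu, rho, gamma, kappa. The 5th vertex is kappa.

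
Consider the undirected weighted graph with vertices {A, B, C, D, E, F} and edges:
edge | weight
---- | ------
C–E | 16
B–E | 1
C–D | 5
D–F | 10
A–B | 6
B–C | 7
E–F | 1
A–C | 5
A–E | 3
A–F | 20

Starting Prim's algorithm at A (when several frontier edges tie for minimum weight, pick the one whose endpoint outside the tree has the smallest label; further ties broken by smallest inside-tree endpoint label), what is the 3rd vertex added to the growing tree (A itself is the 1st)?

Prim, starting at A.
Step 1: cheapest edge leaving the tree is A–E (3); add E.
Step 2: cheapest edge leaving the tree is B–E (1); add B.
Step 3: cheapest edge leaving the tree is E–F (1); add F.
Step 4: cheapest edge leaving the tree is A–C (5); add C.
Step 5: cheapest edge leaving the tree is C–D (5); add D.
Vertex order: A, E, B, F, C, D. The 3rd vertex is B.

B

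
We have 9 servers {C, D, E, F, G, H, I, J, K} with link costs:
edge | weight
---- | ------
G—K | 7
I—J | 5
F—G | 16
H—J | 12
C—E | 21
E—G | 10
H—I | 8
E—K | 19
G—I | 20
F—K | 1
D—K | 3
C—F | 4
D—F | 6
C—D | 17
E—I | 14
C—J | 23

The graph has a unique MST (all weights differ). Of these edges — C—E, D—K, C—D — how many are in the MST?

Kruskal's algorithm — process edges by increasing weight (ties by edge label):
F—K (1): add — endpoints in different components.
D—K (3): add — endpoints in different components.
C—F (4): add — endpoints in different components.
I—J (5): add — endpoints in different components.
D—F (6): skip — D and F already connected.
G—K (7): add — endpoints in different components.
H—I (8): add — endpoints in different components.
E—G (10): add — endpoints in different components.
H—J (12): skip — H and J already connected.
E—I (14): add — endpoints in different components.
MST edge set: {F—K, D—K, C—F, I—J, G—K, H—I, E—G, E—I}.
Of the listed edges, {D—K} are in the MST → 1.

1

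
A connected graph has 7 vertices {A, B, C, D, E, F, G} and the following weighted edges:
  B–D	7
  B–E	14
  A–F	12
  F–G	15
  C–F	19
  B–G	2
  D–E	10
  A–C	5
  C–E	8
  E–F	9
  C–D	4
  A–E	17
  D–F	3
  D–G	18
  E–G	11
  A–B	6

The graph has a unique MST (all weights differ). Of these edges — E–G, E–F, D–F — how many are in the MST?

1

Kruskal's algorithm — process edges by increasing weight (ties by edge label):
B–G (2): add. Components now {A} {B,G} {C} {D} {E} {F}
D–F (3): add. Components now {A} {B,G} {C} {D,F} {E}
C–D (4): add. Components now {A} {B,G} {C,D,F} {E}
A–C (5): add. Components now {A,C,D,F} {B,G} {E}
A–B (6): add. Components now {A,B,C,D,F,G} {E}
B–D (7): skip — B and D already connected.
C–E (8): add. Components now {A,B,C,D,E,F,G}
MST edge set: {B–G, D–F, C–D, A–C, A–B, C–E}.
Of the listed edges, {D–F} are in the MST → 1.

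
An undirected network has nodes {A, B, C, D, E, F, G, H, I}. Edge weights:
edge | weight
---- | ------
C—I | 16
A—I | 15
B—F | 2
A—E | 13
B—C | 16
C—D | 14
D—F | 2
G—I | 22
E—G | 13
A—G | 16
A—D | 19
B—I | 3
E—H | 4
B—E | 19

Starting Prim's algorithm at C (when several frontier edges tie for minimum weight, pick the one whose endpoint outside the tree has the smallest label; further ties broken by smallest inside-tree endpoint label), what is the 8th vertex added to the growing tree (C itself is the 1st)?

H

Prim's algorithm from C:
Step 1: cheapest edge leaving the tree is C—D (14); add D.
Step 2: cheapest edge leaving the tree is D—F (2); add F.
Step 3: cheapest edge leaving the tree is B—F (2); add B.
Step 4: cheapest edge leaving the tree is B—I (3); add I.
Step 5: cheapest edge leaving the tree is A—I (15); add A.
Step 6: cheapest edge leaving the tree is A—E (13); add E.
Step 7: cheapest edge leaving the tree is E—H (4); add H.
Step 8: cheapest edge leaving the tree is E—G (13); add G.
Vertex order: C, D, F, B, I, A, E, H, G. The 8th vertex is H.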